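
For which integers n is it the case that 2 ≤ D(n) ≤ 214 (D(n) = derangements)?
3, 4, 5

Using D(n) = (n−1)[D(n−1) + D(n−2)] with D(1)=0, D(2)=1: D(2)=1; D(3)=2; D(4)=9; D(5)=44; D(6)=265. So valid n = 3, 4, 5.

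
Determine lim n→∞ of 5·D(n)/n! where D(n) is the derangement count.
5/e

Reasoning: D(n)/n! → 1/e, so 5·D(n)/n! → 5/e.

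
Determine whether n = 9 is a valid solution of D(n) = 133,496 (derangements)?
Yes

Explanation: D(9) = (9-1)·[D(8) + D(7)] = 8·[14,833 + 1,854] = 133,496, which equals 133,496.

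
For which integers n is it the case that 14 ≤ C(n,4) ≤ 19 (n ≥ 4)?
6

C(5,4)=5; C(6,4)=15; C(7,4)=35. So valid n = 6.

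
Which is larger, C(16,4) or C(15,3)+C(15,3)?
C(16,4)

Working:
C(16,4)=1,820; C(15,3)+C(15,3)=455+455=910.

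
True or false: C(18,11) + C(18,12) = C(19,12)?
True
Pascal's identity C(n,k) + C(n,k+1) = C(n+1,k+1): 31,824 + 18,564 = 50,388 = C(19,12).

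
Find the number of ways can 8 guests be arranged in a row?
40,320

Arrangements of 8 distinct objects: 8! = 40,320.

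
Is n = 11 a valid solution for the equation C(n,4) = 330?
C(11,4) = 11·10·9·8/4! = 7,920/24 = 330, which equals 330.

Answer: Yes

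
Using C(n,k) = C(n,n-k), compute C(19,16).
C(19,16) = C(19,3) = 969.
Final answer: 969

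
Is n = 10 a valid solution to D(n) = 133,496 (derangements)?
No

Working:
D(10) = (10-1)·[D(9) + D(8)] = 9·[133,496 + 14,833] = 1,334,961, which does not equal 133,496.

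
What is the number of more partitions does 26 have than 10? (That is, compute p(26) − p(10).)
Pentagonal recurrence p(n) = p(n−1) + p(n−2) − p(n−5) − p(n−7) + …: p(26) = p(25) + p(24) − p(21) − p(19) + p(14) + p(11) − p(4) − p(0) = 1,958 + 1,575 − 792 − 490 + 135 + 56 − 5 − 1 = 2,436.
p(10) = p(9) + p(8) − p(5) − p(3) = 30 + 22 − 7 − 3 = 42.
Difference = 2,436 − 42 = 2,394.

Answer: 2,394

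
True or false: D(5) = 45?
False

Working:
Derangements of 5 elements: D(5) = (5-1)·[D(4) + D(3)] = 4·[9 + 2] = 44.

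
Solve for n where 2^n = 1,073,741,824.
30

1,073,741,824 = 1,024 × 1,024 × 1,024 = 2^10 × 2^10 × 2^10 = 2^30, so n = 30.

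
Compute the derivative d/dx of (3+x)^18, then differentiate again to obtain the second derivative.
306(3+x)^16

Explanation: First derivative: 18(3+x)^{17}. Second derivative: 18·17·(3+x)^{16} = 306(3+x)^{16}.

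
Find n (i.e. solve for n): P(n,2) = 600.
25

Working:
P(n,2) = n(n−1) is increasing in n; n(n−1) ≈ (n−0.5)^2 = 600 gives n ≈ 25.0. Check: P(23,2) = 506, P(24,2) = 552, P(25,2) = 600 ✓. So n = 25.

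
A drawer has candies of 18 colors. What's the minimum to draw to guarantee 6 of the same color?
91

Solution: Worst case: 5 of each = 90. One more: 91.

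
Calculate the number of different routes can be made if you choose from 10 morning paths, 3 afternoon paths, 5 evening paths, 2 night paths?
300

Reasoning: By the multiplication principle: 10 × 3 × 5 × 2 = 300.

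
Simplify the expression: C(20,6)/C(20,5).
C(n,k+1)/C(n,k) = (n−k)/(k+1). Here (20−5)/(5+1) = 15/6 = 5/2.

Answer: 5/2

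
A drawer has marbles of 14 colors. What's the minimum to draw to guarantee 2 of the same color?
Worst case: 1 of each = 14. One more: 15.
Final answer: 15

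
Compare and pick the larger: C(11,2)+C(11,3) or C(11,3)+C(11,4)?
First=220, Second=495.

Answer: C(11,3)+C(11,4)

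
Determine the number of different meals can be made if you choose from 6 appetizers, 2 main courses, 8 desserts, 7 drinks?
By the multiplication principle: 6 × 2 × 8 × 7 = 672.
Final answer: 672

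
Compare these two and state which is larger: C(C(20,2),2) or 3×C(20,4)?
C(C(20,2),2)

C(C(20,2),2)=17,955, 3×C(20,4)=14,535.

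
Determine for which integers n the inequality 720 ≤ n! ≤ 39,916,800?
6, 7, 8, 9, 10, 11

Reasoning: n! is strictly increasing; 6! = 720 and 11! = 39,916,800, so valid n = 6, 7, 8, 9, 10, 11.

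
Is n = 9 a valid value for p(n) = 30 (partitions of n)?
Yes

Solution: Pentagonal recurrence p(n) = p(n−1) + p(n−2) − p(n−5) − p(n−7) + …: p(9) = p(8) + p(7) − p(4) − p(2) = 22 + 15 − 5 − 2 = 30, which equals 30.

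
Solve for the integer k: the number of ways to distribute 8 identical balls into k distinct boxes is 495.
5

Working:
Stars and bars: the count is C(8+k−1, k−1), increasing in k. k=3: C(10,2) = 45, k=4: C(11,3) = 165, k=5: C(12,4) = 495 ✓. So k = 5.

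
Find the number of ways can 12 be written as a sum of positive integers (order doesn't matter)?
Pentagonal recurrence p(n) = p(n−1) + p(n−2) − p(n−5) − p(n−7) + …: p(12) = p(11) + p(10) − p(7) − p(5) + p(0) = 56 + 42 − 15 − 7 + 1 = 77.
Final answer: 77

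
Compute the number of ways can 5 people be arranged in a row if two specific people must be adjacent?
Treat pair as unit: (5-1)! arrangements × 2 internal orders = 48.
Final answer: 48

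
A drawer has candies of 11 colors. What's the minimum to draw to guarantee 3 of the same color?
23

Explanation: Worst case: 2 of each = 22. One more: 23.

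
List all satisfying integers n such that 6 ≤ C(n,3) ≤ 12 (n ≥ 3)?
5

Solution: C(4,3)=4; C(5,3)=10; C(6,3)=20. So valid n = 5.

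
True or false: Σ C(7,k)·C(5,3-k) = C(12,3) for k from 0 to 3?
True

Working:
Vandermonde's identity gives C(12,3) = 220; RHS C(12,3) = 220.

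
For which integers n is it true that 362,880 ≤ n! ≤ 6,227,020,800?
9, 10, 11, 12, 13

Working:
n! is strictly increasing; 9! = 362,880 and 13! = 6,227,020,800, so valid n = 9, 10, 11, 12, 13.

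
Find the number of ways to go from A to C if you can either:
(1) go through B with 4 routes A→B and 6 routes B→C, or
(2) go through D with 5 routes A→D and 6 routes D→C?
54

Reasoning: Route via B: 4×6=24. Route via D: 5×6=30. Total: 54.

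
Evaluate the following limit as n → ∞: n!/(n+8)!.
0

Working:
n!/(n+8)! = 1/[(n+1)(n+2)···(n+8)] → 0 as n → ∞.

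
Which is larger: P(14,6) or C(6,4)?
P(14,6)

Solution: P(14,6)=2,162,160, C(6,4)=15.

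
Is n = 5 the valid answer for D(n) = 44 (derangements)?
Yes

Solution: D(5) = (5-1)·[D(4) + D(3)] = 4·[9 + 2] = 44, which equals 44.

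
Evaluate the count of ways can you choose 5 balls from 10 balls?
252
C(10,5) = 10! / (5! × (10-5)!)
         = 10! / (5! × 5!)
         = 252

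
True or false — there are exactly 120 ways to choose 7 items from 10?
True

Solution: C(10,7) = 120.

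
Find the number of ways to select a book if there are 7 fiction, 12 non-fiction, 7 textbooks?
26

Explanation: By the addition principle: 7 + 12 + 7 = 26.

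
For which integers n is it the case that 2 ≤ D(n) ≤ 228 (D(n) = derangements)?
3, 4, 5

Explanation: Using D(n) = (n−1)[D(n−1) + D(n−2)] with D(1)=0, D(2)=1: D(2)=1; D(3)=2; D(4)=9; D(5)=44; D(6)=265. So valid n = 3, 4, 5.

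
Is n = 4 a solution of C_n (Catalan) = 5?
No

Solution: C_4 = C(8,4)/(4+1) = 70/5 = 14, which does not equal 5.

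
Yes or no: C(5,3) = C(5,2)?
Yes

Solution: Symmetry C(n,k) = C(n,n-k): C(5,3) = 10 and C(5,2) = 10. Both sides agree, so the statement holds.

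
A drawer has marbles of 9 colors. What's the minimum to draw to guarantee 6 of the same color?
46

Worst case: 5 of each = 45. One more: 46.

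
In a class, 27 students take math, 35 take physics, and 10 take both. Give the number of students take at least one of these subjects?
|A∪B| = |A|+|B|-|A∩B| = 27+35-10 = 52.
Final answer: 52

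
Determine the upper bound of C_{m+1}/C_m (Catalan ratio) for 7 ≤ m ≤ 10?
C_{m+1}/C_m = 2(2m+1)/(m+2), which increases with m. Maximum at m = 10: 2·21/12 = 7/2.
Final answer: 7/2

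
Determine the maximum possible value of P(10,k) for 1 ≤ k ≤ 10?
3,628,800
P(10,k) increases in k, so maximum at k = 10: 10! = 3,628,800.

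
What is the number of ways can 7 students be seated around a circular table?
720
Circular arrangements: (7-1)! = 720.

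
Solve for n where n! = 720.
6

Explanation: n! is strictly increasing. 4! = 24, 5! = 120, 6! = 720 ✓. So n = 6.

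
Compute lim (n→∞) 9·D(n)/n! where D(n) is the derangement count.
9/e

Explanation: D(n)/n! → 1/e, so 9·D(n)/n! → 9/e.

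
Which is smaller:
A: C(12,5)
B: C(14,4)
A

Explanation: A=C(12,5)=792, B=C(14,4)=1,001.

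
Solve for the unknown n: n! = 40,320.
n! is strictly increasing. 6! = 720, 7! = 5,040, 8! = 40,320 ✓. So n = 8.

Answer: 8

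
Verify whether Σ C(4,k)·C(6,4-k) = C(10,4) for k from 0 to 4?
True

Solution: Vandermonde's identity gives C(10,4) = 210; RHS C(10,4) = 210.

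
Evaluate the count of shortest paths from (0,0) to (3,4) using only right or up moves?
35

Choose 3 rights from 7 moves: C(7,3) = 35.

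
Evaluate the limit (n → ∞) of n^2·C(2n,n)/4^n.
∞

Explanation: C(2n,n) ~ 4^n/√(πn), so n^2·C(2n,n)/4^n ~ n^(2 − 1/2)/√π → ∞.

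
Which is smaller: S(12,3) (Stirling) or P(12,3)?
P(12,3)

Working:
S(12,3) = 3·S(11,3) + S(11,2) = 3·28,501 + 1,023 = 86,526; P(12,3) = 1,320.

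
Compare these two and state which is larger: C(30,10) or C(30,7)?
C(30,10)

Working:
C(30,10)=30,045,015, C(30,7)=2,035,800.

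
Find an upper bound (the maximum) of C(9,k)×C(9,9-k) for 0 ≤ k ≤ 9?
C(9,k)·C(9,9-k) = C(9,k)², maximised at the centre k = 4: C(9,4)² = 15,876.
Final answer: 15,876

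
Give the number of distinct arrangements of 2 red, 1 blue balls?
Multinomial: 3!/(2! × 1!) = 3.
Final answer: 3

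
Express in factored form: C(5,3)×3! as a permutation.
C(5,3)×3! = [5!/(3!(2)!)]×3! = 5!/(2)! = P(5,3) = 60.
Final answer: P(5,3)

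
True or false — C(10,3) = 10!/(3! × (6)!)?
False
The correct denominator is 3!×7!, giving C(10,3) = 120; the stated RHS is 10!/(3!×6!) = 840 ≠ 120, so the statement does not hold.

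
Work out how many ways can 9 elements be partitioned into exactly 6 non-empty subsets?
2,646

Solution: This equals S(9,6), the Stirling number of the 2nd kind.
Using the Stirling recurrence: S(n,k) = k·S(n-1,k) + S(n-1,k-1)
S(9,6) = 6·S(8,6) + S(8,5)
         = 6·266 + 1050
         = 1596 + 1050
         = 2,646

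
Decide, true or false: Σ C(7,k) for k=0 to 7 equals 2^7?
True

Solution: Binomial theorem: Σ C(7,k) = (1+1)^7 = 2^7 = 128; RHS 2^7 = 128.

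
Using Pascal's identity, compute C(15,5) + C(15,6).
8,008

Solution: C(15,5) + C(15,6) = C(16,6) = 8,008.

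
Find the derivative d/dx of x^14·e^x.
(14x^13 + x^14)e^x
Product rule: d/dx[x^14]·e^x + x^14·d/dx[e^x] = 14x^{13}e^x + x^14e^x.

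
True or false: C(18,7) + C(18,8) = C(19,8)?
True
Pascal's identity C(n,k) + C(n,k+1) = C(n+1,k+1): 31,824 + 43,758 = 75,582 = C(19,8).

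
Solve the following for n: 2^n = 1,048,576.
20

Explanation: 1,048,576 = 1,024 × 1,024 = 2^10 × 2^10 = 2^20, so n = 20.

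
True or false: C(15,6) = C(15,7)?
False

Explanation: C(15,6) = 5,005 but C(15,7) = 6,435; symmetry gives C(15,6) = C(15,9), not C(15,7).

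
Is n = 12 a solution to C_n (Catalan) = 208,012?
C_12 = C(24,12)/(12+1) = 2,704,156/13 = 208,012, which equals 208,012.

Answer: Yes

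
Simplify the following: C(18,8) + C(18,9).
92,378

By Pascal's identity: C(19,9) = 92,378.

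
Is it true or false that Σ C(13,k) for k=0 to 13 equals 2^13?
True

Solution: Binomial theorem: Σ C(13,k) = (1+1)^13 = 2^13 = 8,192; RHS 2^13 = 8,192.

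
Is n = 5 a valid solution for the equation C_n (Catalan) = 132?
No
C_5 = C(10,5)/(5+1) = 252/6 = 42, which does not equal 132.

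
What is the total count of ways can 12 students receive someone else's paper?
176,214,841
Using D(n) = (n-1)[D(n-1) + D(n-2)]:
D(12) = (12-1) × [D(11) + D(10)]
      = 11 × [14684570 + 1334961]
      = 11 × 16019531
      = 176,214,841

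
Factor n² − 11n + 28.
(n − 4)(n − 7)

Seek roots whose sum is 11 and product is 28: (4, 7). So n² − 11n + 28 = (n − 4)(n − 7).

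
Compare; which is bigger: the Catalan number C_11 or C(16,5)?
C_11 = C(22,11)/(11+1) = 705,432/12 = 58,786; C(16,5) = 4,368.

Answer: C_11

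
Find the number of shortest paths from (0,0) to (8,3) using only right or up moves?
165
Choose 8 rights from 11 moves: C(11,8) = 165.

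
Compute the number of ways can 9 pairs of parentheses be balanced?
4,862

Solution: Using the Catalan number formula: C_n = C(2n, n) / (n+1)
C_9 = C(18, 9) / (9+1)
     = 48620 / 10
     = 4,862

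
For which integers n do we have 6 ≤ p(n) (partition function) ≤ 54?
5, 6, 7, 8, 9, 10

Explanation: Tabulating p(n) via p(n) = p(n−1) + p(n−2) − p(n−5) − p(n−7) + …: p(4)=5; p(5)=7; p(6)=11; p(7)=15; p(8)=22; p(9)=30; p(10)=42; p(11)=56. So valid n = 5, 6, 7, 8, 9, 10.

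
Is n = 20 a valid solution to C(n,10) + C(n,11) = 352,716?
Yes

Reasoning: C(20,10) + C(20,11) = 184,756 + 167,960 = 352,716, which equals 352,716.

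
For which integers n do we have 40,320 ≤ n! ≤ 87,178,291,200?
8, 9, 10, 11, 12, 13, 14

Explanation: n! is strictly increasing; 8! = 40,320 and 14! = 87,178,291,200, so valid n = 8, 9, 10, 11, 12, 13, 14.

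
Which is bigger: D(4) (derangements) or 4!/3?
D(4)

D(4) = (4-1)·[D(3) + D(2)] = 3·[2 + 1] = 9; 4!/3 = 24/3 = 8.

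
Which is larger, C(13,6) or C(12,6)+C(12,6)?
C(12,6)+C(12,6)

C(13,6)=1,716; C(12,6)+C(12,6)=924+924=1,848.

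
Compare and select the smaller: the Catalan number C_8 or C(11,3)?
C(11,3)
C_8 = C(16,8)/(8+1) = 12,870/9 = 1,430; C(11,3) = 165.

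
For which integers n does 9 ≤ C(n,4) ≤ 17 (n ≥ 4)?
6

C(5,4)=5; C(6,4)=15; C(7,4)=35. So valid n = 6.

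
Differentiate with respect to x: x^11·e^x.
(11x^10 + x^11)e^x

Working:
Product rule: d/dx[x^11]·e^x + x^11·d/dx[e^x] = 11x^{10}e^x + x^11e^x.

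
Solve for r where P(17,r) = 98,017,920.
P(17,r) = 17·16·…·(17−r+1), a product of r factors. Multiplying down from 17: 17 = 17; 17·16 = 272; 17·16·15 = 4,080; 17·16·15·14 = 57,120; 17·16·15·14·13 = 742,560; 17·16·15·14·13·12 = 8,910,720; 17·16·15·14·13·12·11 = 98,017,920 ✓ (7 factors). So r = 7.
Final answer: 7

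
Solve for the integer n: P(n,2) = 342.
19
P(n,2) = n(n−1) is increasing in n; n(n−1) ≈ (n−0.5)^2 = 342 gives n ≈ 19.0. Check: P(17,2) = 272, P(18,2) = 306, P(19,2) = 342 ✓. So n = 19.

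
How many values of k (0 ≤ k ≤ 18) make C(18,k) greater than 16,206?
7

Working:
Row 18 is unimodal and symmetric about k=18/2. C(18,5)=8,568 ≤ 16,206; C(18,6)=18,564 > 16,206; by symmetry C(18,k) > 16,206 for k = 6..12. That's 12 - 6 + 1 = 7 values.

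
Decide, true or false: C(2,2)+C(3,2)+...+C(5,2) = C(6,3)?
True

Solution: Hockey stick identity gives Σ = C(6,3) = 20; RHS C(6,3) = 20.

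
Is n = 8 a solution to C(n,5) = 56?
Yes

C(8,5) = 8·7·6·5·4/5! = 6,720/120 = 56, which equals 56.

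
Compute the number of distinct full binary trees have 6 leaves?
42

Working:
Using the Catalan number formula: C_n = C(2n, n) / (n+1)
C_5 = C(10, 5) / (5+1)
     = 252 / 6
     = 42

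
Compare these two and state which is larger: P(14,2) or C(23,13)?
P(14,2)=182, C(23,13)=1,144,066.

Answer: C(23,13)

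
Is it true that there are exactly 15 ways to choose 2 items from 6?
True

Reasoning: C(6,2) = 15.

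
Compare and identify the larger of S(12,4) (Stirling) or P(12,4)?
S(12,4)

Solution: S(12,4) = 4·S(11,4) + S(11,3) = 4·145,750 + 28,501 = 611,501; P(12,4) = 11,880.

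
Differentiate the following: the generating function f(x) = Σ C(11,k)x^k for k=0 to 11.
Σ k·C(11,k)x^(k-1) for k=1 to 11

Solution: Term-by-term differentiation gives Σ k·C(11,k)x^{k-1} for k=1 to 11.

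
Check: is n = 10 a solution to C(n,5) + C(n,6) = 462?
C(10,5) + C(10,6) = 252 + 210 = 462, which equals 462.

Answer: Yes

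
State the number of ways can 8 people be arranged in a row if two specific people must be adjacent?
10,080

Reasoning: Treat pair as unit: (8-1)! arrangements × 2 internal orders = 10,080.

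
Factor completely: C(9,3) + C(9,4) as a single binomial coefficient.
C(10,4)

Reasoning: By Pascal's identity: C(9,3) + C(9,4) = C(10,4) = 210.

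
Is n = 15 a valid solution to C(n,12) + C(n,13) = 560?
Yes

Solution: C(15,12) + C(15,13) = 455 + 105 = 560, which equals 560.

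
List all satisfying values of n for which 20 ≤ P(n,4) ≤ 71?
4

Solution: P(3,4)=0; P(4,4)=24; P(5,4)=120. So valid n = 4.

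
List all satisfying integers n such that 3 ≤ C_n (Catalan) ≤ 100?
3, 4, 5

Working:
C_2=2; C_3=5; C_4=14; C_5=42; C_6=132. So valid n = 3, 4, 5.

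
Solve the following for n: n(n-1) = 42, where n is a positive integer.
7
n² − n − 42 = 0, so n = (1 ± √(1 + 4·42))/2 = (1 ± √169)/2 = (1 ± 13)/2, i.e. n = 7 or n = -6. Taking the positive root, n = 7 (check: 7×6 = 42).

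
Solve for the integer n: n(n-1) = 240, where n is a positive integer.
n² − n − 240 = 0, so n = (1 ± √(1 + 4·240))/2 = (1 ± √961)/2 = (1 ± 31)/2, i.e. n = 16 or n = -15. Taking the positive root, n = 16 (check: 16×15 = 240).
Final answer: 16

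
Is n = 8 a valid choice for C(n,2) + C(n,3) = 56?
No

C(8,2) + C(8,3) = 28 + 56 = 84, which does not equal 56.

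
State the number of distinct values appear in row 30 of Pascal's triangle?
16

Explanation: Row 30 has entries C(30,0)..C(30,30); by symmetry C(30,k)=C(30,30-k), giving 16 distinct values.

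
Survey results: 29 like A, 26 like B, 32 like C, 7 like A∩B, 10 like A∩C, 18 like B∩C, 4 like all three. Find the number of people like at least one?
56

Solution: |A∪B∪C| = 29+26+32-7-10-18+4 = 56.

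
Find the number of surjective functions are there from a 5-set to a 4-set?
240

Onto functions = 4! × S(5,4)
First compute S(5,4) via recurrence:
Using the Stirling recurrence: S(n,k) = k·S(n-1,k) + S(n-1,k-1)
S(5,4) = 4·S(4,4) + S(4,3)
         = 4·1 + 6
         = 4 + 6
         = 10
Then: 24 × 10 = 240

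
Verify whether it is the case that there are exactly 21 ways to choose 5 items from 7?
True

Solution: C(7,5) = 21.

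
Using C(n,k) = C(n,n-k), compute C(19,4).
C(19,4) = C(19,15) = 3,876.

Answer: 3,876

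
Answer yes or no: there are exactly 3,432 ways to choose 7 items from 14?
C(14,7) = 3,432.

Answer: Yes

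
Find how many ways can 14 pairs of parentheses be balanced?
2,674,440
Using the Catalan number formula: C_n = C(2n, n) / (n+1)
C_14 = C(28, 14) / (14+1)
     = 40116600 / 15
     = 2,674,440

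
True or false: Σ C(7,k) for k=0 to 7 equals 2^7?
True

Reasoning: Binomial theorem: Σ C(7,k) = (1+1)^7 = 2^7 = 128; RHS 2^7 = 128.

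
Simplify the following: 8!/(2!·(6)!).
This is C(8,2) = 28.

Answer: 28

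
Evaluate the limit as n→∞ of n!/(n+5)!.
0

Reasoning: n!/(n+5)! = 1/[(n+1)(n+2)···(n+5)] → 0 as n → ∞.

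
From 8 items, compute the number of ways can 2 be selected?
28

Explanation: C(8,2) = 8! / (2! × (8-2)!)
         = 8! / (2! × 6!)
         = 28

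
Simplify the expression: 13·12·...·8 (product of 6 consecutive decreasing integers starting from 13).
This is P(13,6) = 13!/(7)! = 1,235,520.

Answer: 1,235,520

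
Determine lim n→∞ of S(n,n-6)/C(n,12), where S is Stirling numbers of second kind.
10395

Solution: The leading term of S(n,n-6) as a polynomial in n is (11)!!·C(n,12), so the ratio → (11)!! = 10395.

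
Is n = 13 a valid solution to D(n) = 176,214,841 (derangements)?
No

Explanation: D(13) = (13-1)·[D(12) + D(11)] = 12·[176,214,841 + 14,684,570] = 2,290,792,932, which does not equal 176,214,841.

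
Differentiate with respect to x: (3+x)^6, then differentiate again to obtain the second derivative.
First derivative: 6(3+x)^{5}. Second derivative: 6·5·(3+x)^{4} = 30(3+x)^{4}.
Final answer: 30(3+x)^4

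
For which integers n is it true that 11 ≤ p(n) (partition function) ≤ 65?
6, 7, 8, 9, 10, 11

Tabulating p(n) via p(n) = p(n−1) + p(n−2) − p(n−5) − p(n−7) + …: p(5)=7; p(6)=11; p(7)=15; p(8)=22; p(9)=30; p(10)=42; p(11)=56; p(12)=77. So valid n = 6, 7, 8, 9, 10, 11.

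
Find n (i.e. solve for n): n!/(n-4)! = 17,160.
13
n!/(n-4)! = n×(n-1)×(n-2)×(n-3), a product of 4 consecutive integers ≈ (n−1.5)^4. 17,160^(1/4) + 1.5 ≈ 12.9; check n = 13: 13×12×11×10 = 17,160 ✓. So n = 13.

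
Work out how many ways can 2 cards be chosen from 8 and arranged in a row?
56

Working:
P(8,2) = 8!/(8-2)! = 56.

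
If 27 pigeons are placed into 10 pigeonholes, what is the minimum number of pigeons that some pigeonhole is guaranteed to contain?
3

Explanation: Pigeonhole: ⌈27/10⌉ = 3.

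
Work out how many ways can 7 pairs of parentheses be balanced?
429

Solution: Using the Catalan number formula: C_n = C(2n, n) / (n+1)
C_7 = C(14, 7) / (7+1)
     = 3432 / 8
     = 429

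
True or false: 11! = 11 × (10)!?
True

Solution: By definition n! = n × (n-1)!, so 11! = 11 × 10!.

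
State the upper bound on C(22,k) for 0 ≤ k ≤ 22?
Maximum at k = 11: C(22,11) = 705,432.
Final answer: 705,432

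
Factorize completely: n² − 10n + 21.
Seek roots whose sum is 10 and product is 21: (3, 7). So n² − 10n + 21 = (n − 3)(n − 7).
Final answer: (n − 3)(n − 7)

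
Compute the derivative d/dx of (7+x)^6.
Using the power rule: d/dx (7+x)^6 = 6(7+x)^{5}.

Answer: 6(7+x)^5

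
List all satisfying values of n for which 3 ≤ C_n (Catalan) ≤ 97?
3, 4, 5

Solution: C_2=2; C_3=5; C_4=14; C_5=42; C_6=132. So valid n = 3, 4, 5.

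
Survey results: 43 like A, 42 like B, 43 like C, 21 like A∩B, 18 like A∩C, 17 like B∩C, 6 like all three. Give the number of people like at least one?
78

Reasoning: |A∪B∪C| = 43+42+43-21-18-17+6 = 78.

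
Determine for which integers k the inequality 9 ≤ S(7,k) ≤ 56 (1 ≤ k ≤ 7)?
6

S(7,1)=1; S(7,2)=63; S(7,3)=301; S(7,4)=350; S(7,5)=140; S(7,6)=21; S(7,7)=1. So valid k = 6.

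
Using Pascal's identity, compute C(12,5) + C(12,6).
C(12,5) + C(12,6) = C(13,6) = 1,716.
Final answer: 1,716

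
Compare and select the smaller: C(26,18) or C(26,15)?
C(26,18)

Reasoning: C(26,18)=1,562,275, C(26,15)=7,726,160.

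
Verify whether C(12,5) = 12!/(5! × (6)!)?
False
The correct denominator is 5!×7!, giving C(12,5) = 792; the stated RHS is 12!/(5!×6!) = 5,544 ≠ 792, so the statement does not hold.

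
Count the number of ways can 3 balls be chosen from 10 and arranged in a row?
720

Explanation: P(10,3) = 10!/(10-3)! = 720.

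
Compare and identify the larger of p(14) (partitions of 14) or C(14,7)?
C(14,7)
Pentagonal recurrence p(n) = p(n−1) + p(n−2) − p(n−5) − p(n−7) + …: p(14) = p(13) + p(12) − p(9) − p(7) + p(2) = 101 + 77 − 30 − 15 + 2 = 135; C(14,7) = 3,432.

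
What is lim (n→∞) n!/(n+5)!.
0

n!/(n+5)! = 1/[(n+1)(n+2)···(n+5)] → 0 as n → ∞.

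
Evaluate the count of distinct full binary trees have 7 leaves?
132

Using the Catalan number formula: C_n = C(2n, n) / (n+1)
C_6 = C(12, 6) / (6+1)
     = 924 / 7
     = 132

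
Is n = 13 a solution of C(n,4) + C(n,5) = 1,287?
No

Solution: C(13,4) + C(13,5) = 715 + 1,287 = 2,002, which does not equal 1,287.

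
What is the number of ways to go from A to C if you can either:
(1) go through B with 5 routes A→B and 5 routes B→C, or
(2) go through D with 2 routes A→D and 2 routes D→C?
29

Route via B: 5×5=25. Route via D: 2×2=4. Total: 29.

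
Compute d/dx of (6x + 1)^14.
84(6x + 1)^13

Explanation: Chain rule: 14(6x+1)^{13} × 6 = 84(6x+1)^{13}.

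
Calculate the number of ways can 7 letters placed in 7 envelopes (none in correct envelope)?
1,854
Using D(n) = (n-1)[D(n-1) + D(n-2)]:
D(7) = (7-1) × [D(6) + D(5)]
      = 6 × [265 + 44]
      = 6 × 309
      = 1,854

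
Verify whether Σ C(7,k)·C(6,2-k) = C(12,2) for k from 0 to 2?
False

Working:
Vandermonde's identity gives C(13,2) = 78; RHS C(12,2) = 66.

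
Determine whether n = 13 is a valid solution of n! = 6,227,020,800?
13! = 13·12! = 13·479,001,600 = 6,227,020,800, which equals 6,227,020,800.
Final answer: Yes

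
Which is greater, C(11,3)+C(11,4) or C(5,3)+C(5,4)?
First=495, Second=15.

Answer: C(11,3)+C(11,4)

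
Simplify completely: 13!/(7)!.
This equals 13×12×...×8 = 1,235,520.

Answer: 1,235,520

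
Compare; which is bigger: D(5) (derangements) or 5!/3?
D(5)

Reasoning: D(5) = (5-1)·[D(4) + D(3)] = 4·[9 + 2] = 44; 5!/3 = 120/3 = 40.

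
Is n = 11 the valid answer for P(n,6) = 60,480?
No

Reasoning: P(11,6) = 11·10·9·8·7·6 = 332,640, which does not equal 60,480.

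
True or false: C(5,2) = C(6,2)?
LHS = C(5,2) = 10; RHS = C(6,2) = 15. 10 ≠ 15, so the statement does not hold.
Final answer: False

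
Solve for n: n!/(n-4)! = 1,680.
8

Solution: n!/(n-4)! = n×(n-1)×(n-2)×(n-3), a product of 4 consecutive integers ≈ (n−1.5)^4. 1,680^(1/4) + 1.5 ≈ 7.9; check n = 8: 8×7×6×5 = 1,680 ✓. So n = 8.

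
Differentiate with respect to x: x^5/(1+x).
(5x^4(1+x) - x^5)/(1+x)²

Reasoning: Quotient rule: [5x^{4}(1+x) - x^5]/(1+x)².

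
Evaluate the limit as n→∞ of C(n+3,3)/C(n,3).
1

Working:
Both numerator and denominator grow as n^3/3! for large n, so the ratio → 1.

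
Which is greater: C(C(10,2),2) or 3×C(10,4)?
C(C(10,2),2)=990, 3×C(10,4)=630.

Answer: C(C(10,2),2)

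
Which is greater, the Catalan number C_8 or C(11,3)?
C_8 = C(16,8)/(8+1) = 12,870/9 = 1,430; C(11,3) = 165.

Answer: C_8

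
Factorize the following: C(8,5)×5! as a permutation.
P(8,5)

Explanation: C(8,5)×5! = [8!/(5!(3)!)]×5! = 8!/(3)! = P(8,5) = 6,720.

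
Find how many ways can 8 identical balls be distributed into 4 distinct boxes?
165

C(8+4-1, 4-1) = C(11, 3) = 165.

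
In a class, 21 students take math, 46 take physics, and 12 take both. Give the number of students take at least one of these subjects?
|A∪B| = |A|+|B|-|A∩B| = 21+46-12 = 55.
Final answer: 55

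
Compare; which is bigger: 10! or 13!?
13!

Working:
10!=3,628,800, 13!=6,227,020,800. 13! > 10!.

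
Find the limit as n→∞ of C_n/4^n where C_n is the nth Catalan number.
0

C_n ~ 4^n/(n^(3/2)√π), so n^0·C_n/4^n ~ n^(0 − 3/2)/√π → 0.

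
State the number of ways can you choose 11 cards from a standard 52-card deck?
60,403,728,840
C(52,11) = 60,403,728,840.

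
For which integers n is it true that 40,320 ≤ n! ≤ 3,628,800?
8, 9, 10

Working:
n! is strictly increasing; 8! = 40,320 and 10! = 3,628,800, so valid n = 8, 9, 10.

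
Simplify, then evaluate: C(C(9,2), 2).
630

Explanation: C(9,2) = 36, then C(36, 2) = 630.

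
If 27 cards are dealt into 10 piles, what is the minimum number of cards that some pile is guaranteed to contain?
Pigeonhole: ⌈27/10⌉ = 3.
Final answer: 3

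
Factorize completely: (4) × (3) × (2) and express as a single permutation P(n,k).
P(4,3) = 4!/(1)!
Product of 3 consecutive descending integers starting at 4: P(4,3) = 4!/1! = 24.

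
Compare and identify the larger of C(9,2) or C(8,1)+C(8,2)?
By Pascal's identity: C(9,2) = C(8,1)+C(8,2) = 36. Equal.
Final answer: Equal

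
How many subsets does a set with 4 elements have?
16

Each element can be included or excluded: 2^4 = 16.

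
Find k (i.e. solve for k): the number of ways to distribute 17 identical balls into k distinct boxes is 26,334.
6

Stars and bars: the count is C(17+k−1, k−1), increasing in k. k=4: C(20,3) = 1,140, k=5: C(21,4) = 5,985, k=6: C(22,5) = 26,334 ✓. So k = 6.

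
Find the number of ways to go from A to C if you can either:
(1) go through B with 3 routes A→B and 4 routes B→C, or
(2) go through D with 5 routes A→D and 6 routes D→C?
Route via B: 3×4=12. Route via D: 5×6=30. Total: 42.
Final answer: 42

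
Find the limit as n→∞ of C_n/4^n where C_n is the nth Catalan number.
C_n ~ 4^n/(n^(3/2)√π), so n^0·C_n/4^n ~ n^(0 − 3/2)/√π → 0.

Answer: 0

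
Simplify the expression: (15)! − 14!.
1,220,496,076,800
(15)! − 14! = (15)·14! − 14! = (15−1)·14! = 14·14! = 1,220,496,076,800.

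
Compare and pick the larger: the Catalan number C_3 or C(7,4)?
C(7,4)
C_3 = C(6,3)/(3+1) = 20/4 = 5; C(7,4) = 35.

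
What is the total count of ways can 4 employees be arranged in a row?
24

Working:
Arrangements of 4 distinct objects: 4! = 24.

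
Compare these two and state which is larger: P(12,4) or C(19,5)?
P(12,4)

P(12,4)=11,880, C(19,5)=11,628.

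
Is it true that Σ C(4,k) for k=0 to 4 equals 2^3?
Binomial theorem: Σ C(4,k) = (1+1)^4 = 2^4 = 16; RHS 2^3 = 8.
Final answer: False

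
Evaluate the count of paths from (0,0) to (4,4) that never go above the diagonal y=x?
14
Counted by the Catalan number C_4: C_4 = C(8,4)/(4+1) = 70/5 = 14.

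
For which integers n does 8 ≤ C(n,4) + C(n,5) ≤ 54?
6

Explanation: C(5,4)+C(5,5)=6; C(6,4)+C(6,5)=21; C(7,4)+C(7,5)=56. So valid n = 6.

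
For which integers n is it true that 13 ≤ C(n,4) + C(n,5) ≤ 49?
6
C(5,4)+C(5,5)=6; C(6,4)+C(6,5)=21; C(7,4)+C(7,5)=56. So valid n = 6.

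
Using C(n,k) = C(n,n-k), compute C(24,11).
2,496,144

Explanation: C(24,11) = C(24,13) = 2,496,144.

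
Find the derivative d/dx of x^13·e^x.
(13x^12 + x^13)e^x

Working:
Product rule: d/dx[x^13]·e^x + x^13·d/dx[e^x] = 13x^{12}e^x + x^13e^x.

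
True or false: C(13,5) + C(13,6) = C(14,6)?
True

Reasoning: Pascal's identity C(n,k) + C(n,k+1) = C(n+1,k+1): 1,287 + 1,716 = 3,003 = C(14,6).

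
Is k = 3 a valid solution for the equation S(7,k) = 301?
S(7,3) = 3·S(6,3) + S(6,2) = 3·90 + 31 = 301, which equals 301.
Final answer: Yes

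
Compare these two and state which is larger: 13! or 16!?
13!=6,227,020,800, 16!=20,922,789,888,000. 16! > 13!.

Answer: 16!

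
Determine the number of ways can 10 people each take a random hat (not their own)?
Using D(n) = (n-1)[D(n-1) + D(n-2)]:
D(10) = (10-1) × [D(9) + D(8)]
      = 9 × [133496 + 14833]
      = 9 × 148329
      = 1,334,961

Answer: 1,334,961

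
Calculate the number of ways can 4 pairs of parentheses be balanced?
14

Explanation: Using the Catalan number formula: C_n = C(2n, n) / (n+1)
C_4 = C(8, 4) / (4+1)
     = 70 / 5
     = 14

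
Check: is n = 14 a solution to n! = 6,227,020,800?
No

Reasoning: 14! = 14·13! = 14·6,227,020,800 = 87,178,291,200, which does not equal 6,227,020,800.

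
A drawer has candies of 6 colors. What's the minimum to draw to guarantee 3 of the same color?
13

Reasoning: Worst case: 2 of each = 12. One more: 13.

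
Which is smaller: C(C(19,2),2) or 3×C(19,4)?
3×C(19,4)

Reasoning: C(C(19,2),2)=14,535, 3×C(19,4)=11,628.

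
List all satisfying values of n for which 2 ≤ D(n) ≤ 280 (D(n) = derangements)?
3, 4, 5, 6

Working:
Using D(n) = (n−1)[D(n−1) + D(n−2)] with D(1)=0, D(2)=1: D(2)=1; D(3)=2; D(4)=9; D(5)=44; D(6)=265; D(7)=1,854. So valid n = 3, 4, 5, 6.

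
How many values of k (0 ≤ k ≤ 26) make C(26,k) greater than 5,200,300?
7

Row 26 is unimodal and symmetric about k=26/2. C(26,9)=3,124,550 ≤ 5,200,300; C(26,10)=5,311,735 > 5,200,300; by symmetry C(26,k) > 5,200,300 for k = 10..16. That's 16 - 10 + 1 = 7 values.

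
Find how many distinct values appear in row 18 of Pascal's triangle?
10

Working:
Row 18 has entries C(18,0)..C(18,18); by symmetry C(18,k)=C(18,18-k), giving 10 distinct values.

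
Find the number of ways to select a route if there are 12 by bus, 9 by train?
21

Working:
By the addition principle: 12 + 9 = 21.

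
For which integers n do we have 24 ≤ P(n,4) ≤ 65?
4

Working:
P(3,4)=0; P(4,4)=24; P(5,4)=120. So valid n = 4.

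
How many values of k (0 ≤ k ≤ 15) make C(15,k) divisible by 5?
Checking C(15,k) mod 5 for k = 0..15: divisible at k = 1, 2, 3, 4, 6, 7, 8, 9, 11, 12, 13, 14. That's 12 values.
Final answer: 12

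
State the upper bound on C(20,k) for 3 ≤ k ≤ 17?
184,756

C(20,k) is maximised at the centre of the row: C(20,10) = 184,756.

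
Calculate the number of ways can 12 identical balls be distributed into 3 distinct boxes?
C(12+3-1, 3-1) = C(14, 2) = 91.

Answer: 91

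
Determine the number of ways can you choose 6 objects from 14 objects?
C(14,6) = 14! / (6! × (14-6)!)
         = 14! / (6! × 8!)
         = 3,003

Answer: 3,003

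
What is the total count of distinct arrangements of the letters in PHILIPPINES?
1,108,800

Solution: Word has 11 letters (P=3, H=1, I=3, L=1, N=1, E=1, S=1). Arrangements: 11!/Π(k!) = 1,108,800.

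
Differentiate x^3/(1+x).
(3x^2(1+x) - x^3)/(1+x)²

Solution: Quotient rule: [3x^{2}(1+x) - x^3]/(1+x)².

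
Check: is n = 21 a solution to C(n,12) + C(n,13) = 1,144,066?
No

C(21,12) + C(21,13) = 293,930 + 203,490 = 497,420, which does not equal 1,144,066.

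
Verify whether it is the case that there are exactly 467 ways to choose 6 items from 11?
False

Explanation: C(11,6) = 462 ≠ 467.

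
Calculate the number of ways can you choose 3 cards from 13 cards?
286

Working:
C(13,3) = 13! / (3! × (13-3)!)
         = 13! / (3! × 10!)
         = 286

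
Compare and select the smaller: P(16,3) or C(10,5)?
C(10,5)

Reasoning: P(16,3)=3,360, C(10,5)=252.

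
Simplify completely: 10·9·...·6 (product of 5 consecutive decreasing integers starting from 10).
30,240

Solution: This is P(10,5) = 10!/(5)! = 30,240.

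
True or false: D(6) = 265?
True

Reasoning: Derangements of 6 elements: D(6) = (6-1)·[D(5) + D(4)] = 5·[44 + 9] = 265.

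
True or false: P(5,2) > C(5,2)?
True

Reasoning: P(5,2) = 20 and C(5,2) = 10; P(n,r) = r! × C(n,r) so P > C whenever r ≥ 2.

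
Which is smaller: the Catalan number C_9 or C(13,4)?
C(13,4)

Working:
C_9 = C(18,9)/(9+1) = 48,620/10 = 4,862; C(13,4) = 715.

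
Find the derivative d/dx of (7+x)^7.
7(7+x)^6

Solution: Using the power rule: d/dx (7+x)^7 = 7(7+x)^{6}.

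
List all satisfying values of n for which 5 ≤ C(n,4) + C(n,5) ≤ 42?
5, 6

Explanation: C(4,4)+C(4,5)=1; C(5,4)+C(5,5)=6; C(6,4)+C(6,5)=21; C(7,4)+C(7,5)=56. So valid n = 5, 6.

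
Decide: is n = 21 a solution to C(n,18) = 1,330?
C(21,18) = 21·20·19·18·17·16·15·14·13·12·11·10·9·8·7·6·5·4/18! = 8,515,157,028,618,240,000/6,402,373,705,728,000 = 1,330, which equals 1,330.
Final answer: Yes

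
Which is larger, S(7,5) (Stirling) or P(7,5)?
P(7,5)

Reasoning: S(7,5) = 5·S(6,5) + S(6,4) = 5·15 + 65 = 140; P(7,5) = 2,520.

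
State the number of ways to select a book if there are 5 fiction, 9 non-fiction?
By the addition principle: 5 + 9 = 14.

Answer: 14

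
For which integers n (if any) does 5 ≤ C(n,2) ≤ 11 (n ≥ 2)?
4, 5
C(3,2)=3; C(4,2)=6; C(5,2)=10; C(6,2)=15. So valid n = 4, 5.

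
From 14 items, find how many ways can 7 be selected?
3,432

Reasoning: C(14,7) = 14! / (7! × (14-7)!)
         = 14! / (7! × 7!)
         = 3,432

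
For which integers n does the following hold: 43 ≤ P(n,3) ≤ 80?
5

P(4,3)=24; P(5,3)=60; P(6,3)=120. So valid n = 5.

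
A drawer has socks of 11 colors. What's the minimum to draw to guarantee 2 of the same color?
12

Worst case: 1 of each = 11. One more: 12.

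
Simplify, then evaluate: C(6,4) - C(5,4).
C(6,4) - C(5,4) = C(5,3) = 10.

Answer: 10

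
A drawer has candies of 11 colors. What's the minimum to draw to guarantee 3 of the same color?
23
Worst case: 2 of each = 22. One more: 23.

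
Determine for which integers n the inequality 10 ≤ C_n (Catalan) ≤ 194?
4, 5, 6

Reasoning: C_3=5; C_4=14; C_5=42; C_6=132; C_7=429. So valid n = 4, 5, 6.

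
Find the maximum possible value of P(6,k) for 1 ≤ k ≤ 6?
720

Working:
P(6,k) increases in k, so maximum at k = 6: 6! = 720.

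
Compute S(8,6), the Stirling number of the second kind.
Using the Stirling recurrence: S(n,k) = k·S(n-1,k) + S(n-1,k-1)
S(8,6) = 6·S(7,6) + S(7,5)
         = 6·21 + 140
         = 126 + 140
         = 266

Answer: 266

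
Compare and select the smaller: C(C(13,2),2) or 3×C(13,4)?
3×C(13,4)

Reasoning: C(C(13,2),2)=3,003, 3×C(13,4)=2,145.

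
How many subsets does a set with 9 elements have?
512
Each element can be included or excluded: 2^9 = 512.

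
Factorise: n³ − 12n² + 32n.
n(n − 4)(n − 8)
n³ − 12n² + 32n = n(n² − 12n + 32) = n(n − 4)(n − 8).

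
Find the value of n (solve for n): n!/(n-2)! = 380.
n!/(n-2)! = n×(n-1), a product of 2 consecutive integers ≈ (n−0.5)^2. 380^(1/2) + 0.5 ≈ 20.0; check n = 20: 20×19 = 380 ✓. So n = 20.

Answer: 20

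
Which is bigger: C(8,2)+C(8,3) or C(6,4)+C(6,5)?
C(8,2)+C(8,3)

Working:
First=84, Second=21.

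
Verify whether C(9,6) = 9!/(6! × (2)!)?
False

Working:
The correct denominator is 6!×3!, giving C(9,6) = 84; the stated RHS is 9!/(6!×2!) = 252 ≠ 84, so the statement does not hold.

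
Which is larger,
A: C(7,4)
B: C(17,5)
B

Explanation: A=C(7,4)=35, B=C(17,5)=6,188.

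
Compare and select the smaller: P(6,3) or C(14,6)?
P(6,3)=120, C(14,6)=3,003.
Final answer: P(6,3)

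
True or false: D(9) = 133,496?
True
Derangements of 9 elements: D(9) = (9-1)·[D(8) + D(7)] = 8·[14,833 + 1,854] = 133,496.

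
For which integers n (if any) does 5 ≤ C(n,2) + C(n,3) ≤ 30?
C(3,2)+C(3,3)=4; C(4,2)+C(4,3)=10; C(5,2)+C(5,3)=20; C(6,2)+C(6,3)=35. So valid n = 4, 5.

Answer: 4, 5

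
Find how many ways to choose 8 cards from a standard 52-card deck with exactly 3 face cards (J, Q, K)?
144,761,760
12 face cards and 40 non-face cards: C(12,3) × C(40,5) = 220 × 658,008 = 144,761,760.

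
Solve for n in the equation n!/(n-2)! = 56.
8

n!/(n-2)! = n×(n-1), a product of 2 consecutive integers ≈ (n−0.5)^2. 56^(1/2) + 0.5 ≈ 8.0; check n = 8: 8×7 = 56 ✓. So n = 8.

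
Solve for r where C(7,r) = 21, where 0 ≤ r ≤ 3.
2

C(7,r) is increasing for 0 ≤ r ≤ 3. Stepping up (C(7,r+1) = C(7,r)·(7−r)/(r+1)): C(7,1) = 7, C(7,2) = 21 ✓. So r = 2.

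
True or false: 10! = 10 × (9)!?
True

Reasoning: By definition n! = n × (n-1)!, so 10! = 10 × 9!.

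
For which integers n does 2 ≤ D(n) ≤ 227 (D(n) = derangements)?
Using D(n) = (n−1)[D(n−1) + D(n−2)] with D(1)=0, D(2)=1: D(2)=1; D(3)=2; D(4)=9; D(5)=44; D(6)=265. So valid n = 3, 4, 5.

Answer: 3, 4, 5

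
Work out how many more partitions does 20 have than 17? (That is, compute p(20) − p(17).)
330
Pentagonal recurrence p(n) = p(n−1) + p(n−2) − p(n−5) − p(n−7) + …: p(20) = p(19) + p(18) − p(15) − p(13) + p(8) + p(5) = 490 + 385 − 176 − 101 + 22 + 7 = 627.
p(17) = p(16) + p(15) − p(12) − p(10) + p(5) + p(2) = 231 + 176 − 77 − 42 + 7 + 2 = 297.
Difference = 627 − 297 = 330.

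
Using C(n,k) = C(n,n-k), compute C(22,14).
319,770

Reasoning: C(22,14) = C(22,8) = 319,770.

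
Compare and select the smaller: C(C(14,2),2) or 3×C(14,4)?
3×C(14,4)

Working:
C(C(14,2),2)=4,095, 3×C(14,4)=3,003.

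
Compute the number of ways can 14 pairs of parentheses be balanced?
2,674,440

Solution: Using the Catalan number formula: C_n = C(2n, n) / (n+1)
C_14 = C(28, 14) / (14+1)
     = 40116600 / 15
     = 2,674,440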